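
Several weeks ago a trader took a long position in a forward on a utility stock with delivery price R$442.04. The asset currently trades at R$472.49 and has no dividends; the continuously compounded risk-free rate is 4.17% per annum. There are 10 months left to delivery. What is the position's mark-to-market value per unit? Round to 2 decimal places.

R$45.55

Current fair forward for the remaining 10 months: F = S·e^(r·T), r = 0.0417
F = 472.49 · e^(0.0417 × 10/12) = 472.49 × 1.035361 = 489.1977
Value of long forward = (F − K)·e^(−rT) = (489.1977 − 442.04) · e^(−0.0417·10/12)
= 47.1577 × 0.965847 = 45.55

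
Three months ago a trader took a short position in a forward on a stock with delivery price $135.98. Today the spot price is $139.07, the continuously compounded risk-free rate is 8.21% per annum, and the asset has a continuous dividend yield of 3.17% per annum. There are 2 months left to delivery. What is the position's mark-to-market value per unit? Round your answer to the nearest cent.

Current fair forward for the remaining 2 months: F = S·e^((r − q)·T), (r − q) = 0.0821 − 0.0317 = 0.0504
F = 139.07 · e^(0.0504 × 2/12) = 139.07 × 1.008435 = 140.2431
Value of long forward = (F − K)·e^(−rT) = (140.2431 − 135.98) · e^(−0.0821·2/12)
= 4.2631 × 0.986410 = 4.21
Short position value = −(long value) = -$4.21

-$4.21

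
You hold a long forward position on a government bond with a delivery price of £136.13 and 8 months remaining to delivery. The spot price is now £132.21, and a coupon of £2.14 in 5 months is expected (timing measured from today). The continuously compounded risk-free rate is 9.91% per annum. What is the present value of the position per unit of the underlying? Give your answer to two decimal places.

PV(remaining coupons) I = 2.14·e^(−0.0991·5/12) = 2.0534
Current forward F = (S − I)·e^(rT) = (132.21 − 2.0534)·e^(0.0991·8/12) = 130.1566 × 1.068298 = 139.0460
Value (long) = (F − K)·e^(−rT) = (139.0460 − 136.13) × 0.936068 = 2.7296
Value = £2.73

£2.73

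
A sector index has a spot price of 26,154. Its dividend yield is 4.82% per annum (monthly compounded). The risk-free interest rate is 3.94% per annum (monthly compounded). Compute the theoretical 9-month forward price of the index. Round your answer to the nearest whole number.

F = S · (1+r/12)^(12T) / (1+q/12)^(12T)
= 26154 × 1.029941 / 1.036736 = 26154 × 0.993446
F = 25,983

25,983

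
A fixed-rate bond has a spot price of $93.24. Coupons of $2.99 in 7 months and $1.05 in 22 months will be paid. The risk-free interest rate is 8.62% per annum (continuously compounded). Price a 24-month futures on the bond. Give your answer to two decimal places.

PV(coupons) I = 2.99·e^(−0.0862·7/12) + 1.05·e^(−0.0862·22/12)
I = 2.8434 + 0.8965 = 3.7399
F = (S − I)·e^(rT) = (93.24 − 3.7399) · e^(0.0862·24/12)
= 89.5001 · e^0.172400 = 89.5001 × 1.188153 = $106.34

$106.34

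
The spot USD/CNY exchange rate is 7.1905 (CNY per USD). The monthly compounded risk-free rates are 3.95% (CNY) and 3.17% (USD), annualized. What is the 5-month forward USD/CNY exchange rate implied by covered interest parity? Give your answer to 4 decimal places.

By covered interest parity, F = S · (1+r_CNY/12)^(12T) / (1+r_USD/12)^(12T)
= 7.1905 × 1.016567 / 1.013278 = 7.1905 × 1.003246
F = 7.2138 CNY per USD

7.2138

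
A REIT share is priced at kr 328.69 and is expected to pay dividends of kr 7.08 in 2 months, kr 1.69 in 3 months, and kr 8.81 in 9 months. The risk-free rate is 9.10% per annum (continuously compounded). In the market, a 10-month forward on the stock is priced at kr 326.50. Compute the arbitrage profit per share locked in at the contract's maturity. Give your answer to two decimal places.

PV(dividends) I = 7.08·e^(−0.0910·2/12) + 1.69·e^(−0.0910·3/12) + 8.81·e^(−0.0910·9/12) = 16.8542
Fair forward F* = (S − I)·e^(rT) = (328.69 − 16.8542)·e^0.075833 = 311.8358 × 1.078782 = 336.4028
Market kr 326.50 < fair 336.4028: forward underpriced → reverse cash-and-carry (short the stock, invest proceeds at r, pay the dividends, go long the forward).
Profit at T = |F_mkt − F*| = |326.50 − 336.4028| = kr 9.90 per share

kr 9.90 per share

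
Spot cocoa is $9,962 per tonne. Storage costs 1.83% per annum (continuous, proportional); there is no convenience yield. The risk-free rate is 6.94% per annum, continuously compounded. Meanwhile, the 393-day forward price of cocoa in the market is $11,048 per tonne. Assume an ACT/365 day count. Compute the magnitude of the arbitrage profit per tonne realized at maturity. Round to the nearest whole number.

Fair forward: F* = S·e^(carry·T), with carry = (r + u) = 0.0694 + 0.0183 = 0.0877
F* = 9962 · e^(0.0877 × 393/365) = 9962 · e^0.094428 = 9962 × 1.099030 = $10948.5369
Market $11048 > fair $10948.5369: forward overpriced → cash-and-carry (buy spot, short the forward).
At maturity, profit = |F_mkt − F*| = |11048 − 10948.5369| = $99 per tonne

$99 per tonne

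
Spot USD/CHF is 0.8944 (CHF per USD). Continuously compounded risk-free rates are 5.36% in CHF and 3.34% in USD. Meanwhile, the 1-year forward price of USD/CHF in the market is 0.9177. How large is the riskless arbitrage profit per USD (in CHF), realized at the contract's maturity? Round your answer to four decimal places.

0.0050 per USD (in CHF)

Fair forward: F* = S·e^(carry·T), with carry = (r_CHF − r_USD) = 0.0536 − 0.0334 = 0.0202
F* = 0.8944 · e^(0.0202 × 1) = 0.8944 · e^0.020200 = 0.8944 × 1.020405 = 0.9127
Market 0.9177 > fair 0.9127: forward overpriced → cash-and-carry (buy spot, short the forward).
At maturity, profit = |F_mkt − F*| = |0.9177 − 0.9127| = 0.0050 per USD (in CHF)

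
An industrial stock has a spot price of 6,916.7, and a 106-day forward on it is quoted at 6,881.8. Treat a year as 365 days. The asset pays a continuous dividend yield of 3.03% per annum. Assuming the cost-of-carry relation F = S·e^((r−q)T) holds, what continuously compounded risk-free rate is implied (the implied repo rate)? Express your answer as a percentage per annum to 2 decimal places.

From F = S·e^((r−q)T): (r − q) = ln(F/S)/T
ln(6881.8/6916.7) = ln(0.994954) = -0.005059
(r − q) = -0.005059 / (106/365) = -0.017420
r = ln(F/S)/T + q = -0.017420 + 0.0303 = 0.012880
r = 1.29%

1.29%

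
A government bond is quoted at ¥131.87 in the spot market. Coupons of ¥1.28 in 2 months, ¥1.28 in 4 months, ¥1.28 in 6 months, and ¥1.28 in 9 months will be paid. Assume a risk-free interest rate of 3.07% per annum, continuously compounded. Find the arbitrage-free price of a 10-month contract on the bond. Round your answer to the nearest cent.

PV(coupons) I = 1.28·e^(−0.0307·2/12) + 1.28·e^(−0.0307·4/12) + 1.28·e^(−0.0307·6/12) + 1.28·e^(−0.0307·9/12)
I = 1.2735 + 1.2670 + 1.2605 + 1.2509 = 5.0519
F = (S − I)·e^(rT) = (131.87 − 5.0519) · e^(0.0307·10/12)
= 126.8181 · e^0.025583 = 126.8181 × 1.025913 = ¥130.10

¥130.10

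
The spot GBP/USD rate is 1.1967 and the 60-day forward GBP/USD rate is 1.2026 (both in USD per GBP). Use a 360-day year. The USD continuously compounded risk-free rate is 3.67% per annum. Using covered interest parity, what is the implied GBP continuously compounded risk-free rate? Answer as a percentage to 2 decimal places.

F = S·e^((r_USD − r_GBP)T) ⇒ r_GBP = r_USD − ln(F/S)/T
ln(1.2026/1.1967) = 0.004918; /(60/360) = 0.029508
r_GBP = 0.0367 − 0.029508 = 0.007192
r_GBP = 0.72%

0.72%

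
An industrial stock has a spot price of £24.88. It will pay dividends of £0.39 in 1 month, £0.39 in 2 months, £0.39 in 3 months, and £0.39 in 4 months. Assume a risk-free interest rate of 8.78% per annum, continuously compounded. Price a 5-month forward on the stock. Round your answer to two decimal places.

PV(dividends) I = 0.39·e^(−0.0878·1/12) + 0.39·e^(−0.0878·2/12) + 0.39·e^(−0.0878·3/12) + 0.39·e^(−0.0878·4/12)
I = 0.3872 + 0.3843 + 0.3815 + 0.3788 = 1.5318
F = (S − I)·e^(rT) = (24.88 − 1.5318) · e^(0.0878·5/12)
= 23.3482 · e^0.036583 = 23.3482 × 1.037260 = £24.22

£24.22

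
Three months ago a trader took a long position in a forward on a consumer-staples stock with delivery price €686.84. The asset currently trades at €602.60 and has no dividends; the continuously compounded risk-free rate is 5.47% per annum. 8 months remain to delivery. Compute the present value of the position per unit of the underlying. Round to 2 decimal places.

Current fair forward for the remaining 8 months: F = S·e^(r·T), r = 0.0547
F = 602.60 · e^(0.0547 × 8/12) = 602.60 × 1.037140 = 624.9806
Value of long forward = (F − K)·e^(−rT) = (624.9806 − 686.84) · e^(−0.0547·8/12)
= -61.8594 × 0.964190 = -59.64

-€59.64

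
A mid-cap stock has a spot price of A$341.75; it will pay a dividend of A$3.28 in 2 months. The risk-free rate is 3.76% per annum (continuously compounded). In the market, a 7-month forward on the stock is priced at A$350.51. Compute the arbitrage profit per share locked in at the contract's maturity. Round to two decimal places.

A$4.51 per share

PV(dividends) I = 3.28·e^(−0.0376·2/12) = 3.2595
Fair forward F* = (S − I)·e^(rT) = (341.75 − 3.2595)·e^0.021933 = 338.4905 × 1.022175 = 345.9965
Market A$350.51 > fair 345.9965: forward overpriced → cash-and-carry (borrow at r, buy the stock and collect the dividends, short the forward).
Profit at T = |F_mkt − F*| = |350.51 − 345.9965| = A$4.51 per share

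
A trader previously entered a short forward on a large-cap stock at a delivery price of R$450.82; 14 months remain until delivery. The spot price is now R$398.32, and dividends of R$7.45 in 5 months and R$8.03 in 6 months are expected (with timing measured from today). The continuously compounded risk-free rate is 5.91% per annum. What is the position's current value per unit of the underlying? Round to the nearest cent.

PV(remaining dividends) I = 7.45·e^(−0.0591·5/12) + 8.03·e^(−0.0591·6/12) = 15.0650
Current forward F = (S − I)·e^(rT) = (398.32 − 15.0650)·e^(0.0591·14/12) = 383.2550 × 1.071383 = 410.6129
Value (long) = (F − K)·e^(−rT) = (410.6129 − 450.82) × 0.933373 = -37.5282
Short position value = −(long value) = R$37.53

R$37.53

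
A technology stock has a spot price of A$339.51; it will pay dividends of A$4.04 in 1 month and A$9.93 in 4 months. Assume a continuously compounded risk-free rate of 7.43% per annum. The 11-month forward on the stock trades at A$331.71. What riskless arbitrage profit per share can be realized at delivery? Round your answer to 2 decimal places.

PV(dividends) I = 4.04·e^(−0.0743·1/12) + 9.93·e^(−0.0743·4/12) = 13.7022
Fair forward F* = (S − I)·e^(rT) = (339.51 − 13.7022)·e^0.068108 = 325.8078 × 1.070481 = 348.7711
Market A$331.71 < fair 348.7711: forward underpriced → reverse cash-and-carry (short the stock, invest proceeds at r, pay the dividends, go long the forward).
Profit at T = |F_mkt − F*| = |331.71 − 348.7711| = A$17.06 per share

A$17.06 per share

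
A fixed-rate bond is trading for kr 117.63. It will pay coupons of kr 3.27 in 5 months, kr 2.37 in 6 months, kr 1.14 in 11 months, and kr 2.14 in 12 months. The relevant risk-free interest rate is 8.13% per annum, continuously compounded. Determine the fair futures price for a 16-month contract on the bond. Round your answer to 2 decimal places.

PV(coupons) I = 3.27·e^(−0.0813·5/12) + 2.37·e^(−0.0813·6/12) + 1.14·e^(−0.0813·11/12) + 2.14·e^(−0.0813·12/12)
I = 3.1611 + 2.2756 + 1.0581 + 1.9729 = 8.4677
F = (S − I)·e^(rT) = (117.63 − 8.4677) · e^(0.0813·16/12)
= 109.1623 · e^0.108400 = 109.1623 × 1.114493 = kr 121.66

kr 121.66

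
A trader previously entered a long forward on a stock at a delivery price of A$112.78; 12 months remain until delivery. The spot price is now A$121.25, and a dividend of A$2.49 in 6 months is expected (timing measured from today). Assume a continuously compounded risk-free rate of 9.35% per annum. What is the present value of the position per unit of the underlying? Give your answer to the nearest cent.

A$16.16

PV(remaining dividends) I = 2.49·e^(−0.0935·6/12) = 2.3763
Current forward F = (S − I)·e^(rT) = (121.25 − 2.3763)·e^(0.0935·12/12) = 118.8737 × 1.098011 = 130.5246
Value (long) = (F − K)·e^(−rT) = (130.5246 − 112.78) × 0.910738 = 16.1607
Value = A$16.16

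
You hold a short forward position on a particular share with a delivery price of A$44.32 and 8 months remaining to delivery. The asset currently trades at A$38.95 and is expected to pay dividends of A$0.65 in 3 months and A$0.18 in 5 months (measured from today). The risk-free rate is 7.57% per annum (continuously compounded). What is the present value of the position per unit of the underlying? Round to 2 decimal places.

PV(remaining dividends) I = 0.65·e^(−0.0757·3/12) + 0.18·e^(−0.0757·5/12) = 0.8122
Current forward F = (S − I)·e^(rT) = (38.95 − 0.8122)·e^(0.0757·8/12) = 38.1378 × 1.051762 = 40.1119
Value (long) = (F − K)·e^(−rT) = (40.1119 − 44.32) × 0.950786 = -4.0010
Short position value = −(long value) = A$4.00

A$4.00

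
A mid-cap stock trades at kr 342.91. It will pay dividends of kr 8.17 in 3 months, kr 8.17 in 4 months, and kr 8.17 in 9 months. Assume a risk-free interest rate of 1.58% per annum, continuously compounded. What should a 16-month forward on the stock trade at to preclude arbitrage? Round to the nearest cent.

kr 325.35

PV(dividends) I = 8.17·e^(−0.0158·3/12) + 8.17·e^(−0.0158·4/12) + 8.17·e^(−0.0158·9/12)
I = 8.1378 + 8.1271 + 8.0738 = 24.3387
F = (S − I)·e^(rT) = (342.91 − 24.3387) · e^(0.0158·16/12)
= 318.5713 · e^0.021067 = 318.5713 × 1.021290 = kr 325.35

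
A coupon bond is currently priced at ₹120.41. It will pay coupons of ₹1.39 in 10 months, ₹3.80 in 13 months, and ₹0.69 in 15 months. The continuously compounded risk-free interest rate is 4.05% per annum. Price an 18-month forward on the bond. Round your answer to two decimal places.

PV(coupons) I = 1.39·e^(−0.0405·10/12) + 3.80·e^(−0.0405·13/12) + 0.69·e^(−0.0405·15/12)
I = 1.3439 + 3.6369 + 0.6559 = 5.6367
F = (S − I)·e^(rT) = (120.41 − 5.6367) · e^(0.0405·18/12)
= 114.7733 · e^0.060750 = 114.7733 × 1.062633 = ₹121.96

₹121.96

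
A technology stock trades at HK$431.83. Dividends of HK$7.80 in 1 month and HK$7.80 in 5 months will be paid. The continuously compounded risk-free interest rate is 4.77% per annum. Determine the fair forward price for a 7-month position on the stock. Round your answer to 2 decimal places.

PV(dividends) I = 7.80·e^(−0.0477·1/12) + 7.80·e^(−0.0477·5/12)
I = 7.7691 + 7.6465 = 15.4156
F = (S − I)·e^(rT) = (431.83 − 15.4156) · e^(0.0477·7/12)
= 416.4144 · e^0.027825 = 416.4144 × 1.028216 = HK$428.16

HK$428.16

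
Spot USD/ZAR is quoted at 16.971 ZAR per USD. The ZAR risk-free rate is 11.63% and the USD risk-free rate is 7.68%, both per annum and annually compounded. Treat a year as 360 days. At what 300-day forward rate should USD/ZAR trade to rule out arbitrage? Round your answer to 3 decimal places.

By covered interest parity, F = S · (1+r_ZAR)^T / (1+r_USD)^T
= 16.971 × 1.096017 / 1.063602 = 16.971 × 1.030477
F = 17.488 ZAR per USD

17.488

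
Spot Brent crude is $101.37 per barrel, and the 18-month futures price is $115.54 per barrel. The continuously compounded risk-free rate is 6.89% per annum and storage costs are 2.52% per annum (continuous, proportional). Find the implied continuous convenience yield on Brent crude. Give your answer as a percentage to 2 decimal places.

F = S·e^((r+u−y)T) ⇒ (r+u−y) = ln(F/S)/T
ln(115.54/101.37) = 0.130840; /T ⇒ 0.087227
y = r + u − ln(F/S)/T = 0.0689 + 0.0252 − 0.087227 = 0.006873
y = 0.69%

0.69%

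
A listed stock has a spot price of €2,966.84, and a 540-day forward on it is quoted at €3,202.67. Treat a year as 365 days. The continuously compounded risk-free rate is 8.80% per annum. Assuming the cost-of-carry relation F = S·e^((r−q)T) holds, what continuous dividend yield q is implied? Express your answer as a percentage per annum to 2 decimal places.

3.63%

From F = S·e^((r−q)T): (r − q) = ln(F/S)/T
ln(3202.67/2966.84) = ln(1.079489) = 0.076488
(r − q) = 0.076488 / (540/365) = 0.051700
q = r − ln(F/S)/T = 0.0880 − 0.051700 = 0.036300
q = 3.63%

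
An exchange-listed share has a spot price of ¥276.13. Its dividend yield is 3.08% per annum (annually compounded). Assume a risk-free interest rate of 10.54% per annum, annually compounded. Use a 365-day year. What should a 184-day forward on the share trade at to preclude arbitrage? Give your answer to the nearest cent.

F = S · (1+r)^T / (1+q)^T
= 276.13 × 1.051813 / 1.015410 = 276.13 × 1.035851
F = ¥286.03

¥286.03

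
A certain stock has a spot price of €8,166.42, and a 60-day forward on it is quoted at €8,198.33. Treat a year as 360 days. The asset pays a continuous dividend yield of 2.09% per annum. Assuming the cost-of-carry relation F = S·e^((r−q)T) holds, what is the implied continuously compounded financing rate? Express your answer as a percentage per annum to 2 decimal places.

From F = S·e^((r−q)T): (r − q) = ln(F/S)/T
ln(8198.33/8166.42) = ln(1.003907) = 0.003899
(r − q) = 0.003899 / (60/360) = 0.023394
r = ln(F/S)/T + q = 0.023394 + 0.0209 = 0.044294
r = 4.43%

4.43%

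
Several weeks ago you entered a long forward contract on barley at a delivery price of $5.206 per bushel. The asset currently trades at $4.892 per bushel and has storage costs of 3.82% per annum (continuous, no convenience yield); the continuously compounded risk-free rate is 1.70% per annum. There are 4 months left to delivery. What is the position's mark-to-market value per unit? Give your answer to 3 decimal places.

Current fair forward for the remaining 4 months: F = S·e^((r + u)·T), (r + u) = 0.0170 + 0.0382 = 0.0552
F = 4.892 · e^(0.0552 × 4/12) = 4.892 × 1.018570 = 4.9828
Value of long forward = (F − K)·e^(−rT) = (4.9828 − 5.206) · e^(−0.0170·4/12)
= -0.2232 × 0.994349 = -0.222

-$0.222 per bushel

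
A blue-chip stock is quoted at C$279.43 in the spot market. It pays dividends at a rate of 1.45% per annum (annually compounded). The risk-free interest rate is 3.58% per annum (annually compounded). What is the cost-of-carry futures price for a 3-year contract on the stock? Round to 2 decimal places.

F = S · (1+r)^T / (1+q)^T
= 279.43 × 1.111291 / 1.044134 = 279.43 × 1.064318
F = C$297.40

C$297.40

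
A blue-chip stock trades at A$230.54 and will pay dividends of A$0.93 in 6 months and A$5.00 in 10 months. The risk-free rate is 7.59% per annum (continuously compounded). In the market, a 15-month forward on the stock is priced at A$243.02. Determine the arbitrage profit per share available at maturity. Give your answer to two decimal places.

PV(dividends) I = 0.93·e^(−0.0759·6/12) + 5.00·e^(−0.0759·10/12) = 5.5889
Fair forward F* = (S − I)·e^(rT) = (230.54 − 5.5889)·e^0.094875 = 224.9511 × 1.099521 = 247.3385
Market A$243.02 < fair 247.3385: forward underpriced → reverse cash-and-carry (short the stock, invest proceeds at r, pay the dividends, go long the forward).
Profit at T = |F_mkt − F*| = |243.02 − 247.3385| = A$4.32 per share

A$4.32 per share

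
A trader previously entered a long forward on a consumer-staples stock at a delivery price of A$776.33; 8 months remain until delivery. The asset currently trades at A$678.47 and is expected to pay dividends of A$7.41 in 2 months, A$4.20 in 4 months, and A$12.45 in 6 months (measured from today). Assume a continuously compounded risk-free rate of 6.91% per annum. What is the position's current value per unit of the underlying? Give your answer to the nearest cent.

PV(remaining dividends) I = 7.41·e^(−0.0691·2/12) + 4.20·e^(−0.0691·4/12) + 12.45·e^(−0.0691·6/12) = 23.4567
Current forward F = (S − I)·e^(rT) = (678.47 − 23.4567)·e^(0.0691·8/12) = 655.0133 × 1.047144 = 685.8932
Value (long) = (F − K)·e^(−rT) = (685.8932 − 776.33) × 0.954978 = -86.3652
Value = -A$86.37

-A$86.37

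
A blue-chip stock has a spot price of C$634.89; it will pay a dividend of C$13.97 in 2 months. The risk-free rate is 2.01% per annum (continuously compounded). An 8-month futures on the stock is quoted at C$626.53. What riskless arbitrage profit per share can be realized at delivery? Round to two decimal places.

C$2.81 per share

PV(dividends) I = 13.97·e^(−0.0201·2/12) = 13.9233
Fair futures F* = (S − I)·e^(rT) = (634.89 − 13.9233)·e^0.013400 = 620.9667 × 1.013490 = 629.3435
Market C$626.53 < fair 629.3435: forward underpriced → reverse cash-and-carry (short the stock, invest proceeds at r, pay the dividends, go long the forward).
Profit at T = |F_mkt − F*| = |626.53 − 629.3435| = C$2.81 per share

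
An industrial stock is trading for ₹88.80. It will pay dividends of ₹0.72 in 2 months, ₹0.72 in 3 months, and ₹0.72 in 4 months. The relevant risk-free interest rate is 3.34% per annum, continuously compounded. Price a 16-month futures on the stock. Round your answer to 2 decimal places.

₹90.60

PV(dividends) I = 0.72·e^(−0.0334·2/12) + 0.72·e^(−0.0334·3/12) + 0.72·e^(−0.0334·4/12)
I = 0.7160 + 0.7140 + 0.7120 = 2.1420
F = (S − I)·e^(rT) = (88.80 − 2.1420) · e^(0.0334·16/12)
= 86.6580 · e^0.044533 = 86.6580 × 1.045539 = ₹90.60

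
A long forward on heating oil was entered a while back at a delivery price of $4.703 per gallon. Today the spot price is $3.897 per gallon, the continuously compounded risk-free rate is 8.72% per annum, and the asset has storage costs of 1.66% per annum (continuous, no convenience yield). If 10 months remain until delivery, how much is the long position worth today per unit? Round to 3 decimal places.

-$0.422 per gallon

Current fair forward for the remaining 10 months: F = S·e^((r + u)·T), (r + u) = 0.0872 + 0.0166 = 0.1038
F = 3.897 · e^(0.1038 × 10/12) = 3.897 × 1.090351 = 4.2491
Value of long forward = (F − K)·e^(−rT) = (4.2491 − 4.703) · e^(−0.0872·10/12)
= -0.4539 × 0.929911 = -0.422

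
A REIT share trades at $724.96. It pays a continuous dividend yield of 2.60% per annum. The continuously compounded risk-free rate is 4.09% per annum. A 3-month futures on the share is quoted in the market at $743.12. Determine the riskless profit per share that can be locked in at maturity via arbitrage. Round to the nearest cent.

Fair futures: F* = S·e^(carry·T), with carry = (r − q) = 0.0409 − 0.0260 = 0.0149
F* = 724.96 · e^(0.0149 × 3/12) = 724.96 · e^0.003725 = 724.96 × 1.003732 = $727.6656
Market $743.12 > fair $727.6656: forward overpriced → cash-and-carry (buy spot, short the forward).
At maturity, profit = |F_mkt − F*| = |743.12 − 727.6656| = $15.45 per share

$15.45 per share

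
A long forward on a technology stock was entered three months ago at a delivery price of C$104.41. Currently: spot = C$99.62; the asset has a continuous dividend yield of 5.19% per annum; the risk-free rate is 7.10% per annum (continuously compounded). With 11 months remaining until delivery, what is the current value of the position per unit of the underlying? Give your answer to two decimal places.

Current fair forward for the remaining 11 months: F = S·e^((r − q)·T), (r − q) = 0.0710 − 0.0519 = 0.0191
F = 99.62 · e^(0.0191 × 11/12) = 99.62 × 1.017663 = 101.3796
Value of long forward = (F − K)·e^(−rT) = (101.3796 − 104.41) · e^(−0.0710·11/12)
= -3.0304 × 0.936989 = -2.84

-C$2.84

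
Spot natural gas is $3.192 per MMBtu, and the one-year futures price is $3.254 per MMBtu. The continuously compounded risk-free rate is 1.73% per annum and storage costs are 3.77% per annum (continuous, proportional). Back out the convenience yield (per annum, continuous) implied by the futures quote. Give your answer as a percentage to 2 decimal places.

F = S·e^((r+u−y)T) ⇒ (r+u−y) = ln(F/S)/T
ln(3.254/3.192) = 0.019237; /T ⇒ 0.019237
y = r + u − ln(F/S)/T = 0.0173 + 0.0377 − 0.019237 = 0.035763
y = 3.58%

3.58%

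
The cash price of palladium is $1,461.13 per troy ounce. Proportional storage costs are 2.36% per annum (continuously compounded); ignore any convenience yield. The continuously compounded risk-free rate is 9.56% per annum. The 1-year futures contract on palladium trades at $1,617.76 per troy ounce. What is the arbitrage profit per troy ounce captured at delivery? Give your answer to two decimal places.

Fair futures: F* = S·e^(carry·T), with carry = (r + u) = 0.0956 + 0.0236 = 0.1192
F* = 1461.13 · e^(0.1192 × 12/12) = 1461.13 · e^0.11920000 = 1461.13 × 1.12659521 = $1646.1021
Market $1617.76 < fair $1646.1021: forward underpriced → reverse cash-and-carry (short spot, go long the forward).
At maturity, profit = |F_mkt − F*| = |1617.76 − 1646.1021| = $28.34 per troy ounce

$28.34 per troy ounce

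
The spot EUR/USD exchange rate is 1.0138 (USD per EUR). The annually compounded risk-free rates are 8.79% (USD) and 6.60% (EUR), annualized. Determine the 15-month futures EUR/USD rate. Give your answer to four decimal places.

1.0399

By covered interest parity, F = S · (1+r_USD)^T / (1+r_EUR)^T
= 1.0138 × 1.111057 / 1.083170 = 1.0138 × 1.025746
F = 1.0399 USD per EUR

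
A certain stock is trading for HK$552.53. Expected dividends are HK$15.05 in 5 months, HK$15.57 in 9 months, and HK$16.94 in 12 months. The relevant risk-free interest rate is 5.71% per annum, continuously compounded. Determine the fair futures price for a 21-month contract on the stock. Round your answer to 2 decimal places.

PV(dividends) I = 15.05·e^(−0.0571·5/12) + 15.57·e^(−0.0571·9/12) + 16.94·e^(−0.0571·12/12)
I = 14.6962 + 14.9173 + 15.9998 = 45.6133
F = (S − I)·e^(rT) = (552.53 − 45.6133) · e^(0.0571·21/12)
= 506.9167 · e^0.099925 = 506.9167 × 1.105088 = HK$560.19

HK$560.19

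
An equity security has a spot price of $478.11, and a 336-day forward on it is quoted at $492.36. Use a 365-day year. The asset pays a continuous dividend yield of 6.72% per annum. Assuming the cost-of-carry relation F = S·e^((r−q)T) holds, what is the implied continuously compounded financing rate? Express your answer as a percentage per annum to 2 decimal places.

9.91%

From F = S·e^((r−q)T): (r − q) = ln(F/S)/T
ln(492.36/478.11) = ln(1.029805) = 0.029369
(r − q) = 0.029369 / (336/365) = 0.031904
r = ln(F/S)/T + q = 0.031904 + 0.0672 = 0.099104
r = 9.91%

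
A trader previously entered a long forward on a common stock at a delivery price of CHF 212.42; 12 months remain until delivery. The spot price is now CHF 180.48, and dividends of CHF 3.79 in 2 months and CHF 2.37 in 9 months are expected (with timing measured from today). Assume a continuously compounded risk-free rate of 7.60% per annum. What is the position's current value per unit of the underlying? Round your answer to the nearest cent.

-CHF 22.38

PV(remaining dividends) I = 3.79·e^(−0.0760·2/12) + 2.37·e^(−0.0760·9/12) = 5.9810
Current forward F = (S − I)·e^(rT) = (180.48 − 5.9810)·e^(0.0760·12/12) = 174.4990 × 1.078963 = 188.2780
Value (long) = (F − K)·e^(−rT) = (188.2780 − 212.42) × 0.926816 = -22.3752
Value = -CHF 22.38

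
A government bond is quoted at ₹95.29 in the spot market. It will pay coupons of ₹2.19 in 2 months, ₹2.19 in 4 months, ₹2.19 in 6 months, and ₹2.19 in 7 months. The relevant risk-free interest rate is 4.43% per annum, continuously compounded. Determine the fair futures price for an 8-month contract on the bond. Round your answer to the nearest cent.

PV(coupons) I = 2.19·e^(−0.0443·2/12) + 2.19·e^(−0.0443·4/12) + 2.19·e^(−0.0443·6/12) + 2.19·e^(−0.0443·7/12)
I = 2.1739 + 2.1579 + 2.1420 + 2.1341 = 8.6079
F = (S − I)·e^(rT) = (95.29 − 8.6079) · e^(0.0443·8/12)
= 86.6821 · e^0.029533 = 86.6821 × 1.029973 = ₹89.28

₹89.28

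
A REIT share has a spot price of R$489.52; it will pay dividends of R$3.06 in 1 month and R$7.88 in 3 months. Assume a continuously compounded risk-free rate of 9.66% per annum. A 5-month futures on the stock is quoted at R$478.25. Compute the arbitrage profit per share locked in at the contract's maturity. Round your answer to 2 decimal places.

PV(dividends) I = 3.06·e^(−0.0966·1/12) + 7.88·e^(−0.0966·3/12) = 10.7274
Fair futures F* = (S − I)·e^(rT) = (489.52 − 10.7274)·e^0.040250 = 478.7926 × 1.041071 = 498.4571
Market R$478.25 < fair 498.4571: forward underpriced → reverse cash-and-carry (short the stock, invest proceeds at r, pay the dividends, go long the forward).
Profit at T = |F_mkt − F*| = |478.25 − 498.4571| = R$20.21 per share

R$20.21 per share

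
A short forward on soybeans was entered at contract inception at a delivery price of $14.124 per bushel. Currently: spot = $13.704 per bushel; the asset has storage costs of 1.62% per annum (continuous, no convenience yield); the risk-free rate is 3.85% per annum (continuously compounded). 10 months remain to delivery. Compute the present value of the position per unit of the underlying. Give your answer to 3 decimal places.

-$0.212 per bushel

Current fair forward for the remaining 10 months: F = S·e^((r + u)·T), (r + u) = 0.0385 + 0.0162 = 0.0547
F = 13.704 · e^(0.0547 × 10/12) = 13.704 × 1.046638 = 14.3431
Value of long forward = (F − K)·e^(−rT) = (14.3431 − 14.124) · e^(−0.0385·10/12)
= 0.2191 × 0.968426 = 0.212
Short position value = −(long value) = -$0.212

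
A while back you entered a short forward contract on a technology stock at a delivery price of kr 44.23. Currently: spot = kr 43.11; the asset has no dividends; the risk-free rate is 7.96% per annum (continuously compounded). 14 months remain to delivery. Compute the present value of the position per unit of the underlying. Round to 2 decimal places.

-kr 2.80

Current fair forward for the remaining 14 months: F = S·e^(r·T), r = 0.0796
F = 43.11 · e^(0.0796 × 14/12) = 43.11 × 1.097315 = 47.3052
Value of long forward = (F − K)·e^(−rT) = (47.3052 − 44.23) · e^(−0.0796·14/12)
= 3.0752 × 0.911315 = 2.80
Short position value = −(long value) = -kr 2.80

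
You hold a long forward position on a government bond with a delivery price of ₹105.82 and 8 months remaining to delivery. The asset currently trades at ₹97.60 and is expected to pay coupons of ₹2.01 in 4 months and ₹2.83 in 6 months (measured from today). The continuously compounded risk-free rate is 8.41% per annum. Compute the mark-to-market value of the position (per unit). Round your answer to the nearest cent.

PV(remaining coupons) I = 2.01·e^(−0.0841·4/12) + 2.83·e^(−0.0841·6/12) = 4.6679
Current forward F = (S − I)·e^(rT) = (97.60 − 4.6679)·e^(0.0841·8/12) = 92.9321 × 1.057668 = 98.2913
Value (long) = (F − K)·e^(−rT) = (98.2913 − 105.82) × 0.945476 = -7.1182
Value = -₹7.12

-₹7.12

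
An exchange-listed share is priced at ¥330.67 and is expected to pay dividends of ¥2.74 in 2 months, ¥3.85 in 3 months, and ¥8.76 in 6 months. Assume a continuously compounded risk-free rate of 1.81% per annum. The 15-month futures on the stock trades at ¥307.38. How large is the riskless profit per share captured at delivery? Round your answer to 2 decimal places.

¥15.26 per share

PV(dividends) I = 2.74·e^(−0.0181·2/12) + 3.85·e^(−0.0181·3/12) + 8.76·e^(−0.0181·6/12) = 15.2454
Fair futures F* = (S − I)·e^(rT) = (330.67 − 15.2454)·e^0.022625 = 315.4246 × 1.022883 = 322.6425
Market ¥307.38 < fair 322.6425: forward underpriced → reverse cash-and-carry (short the stock, invest proceeds at r, pay the dividends, go long the forward).
Profit at T = |F_mkt − F*| = |307.38 − 322.6425| = ¥15.26 per share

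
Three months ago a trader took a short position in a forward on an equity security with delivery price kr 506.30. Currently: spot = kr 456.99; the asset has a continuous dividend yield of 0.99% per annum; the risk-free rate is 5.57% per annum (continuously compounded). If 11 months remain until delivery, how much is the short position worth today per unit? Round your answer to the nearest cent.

kr 28.24

Current fair forward for the remaining 11 months: F = S·e^((r − q)·T), (r − q) = 0.0557 − 0.0099 = 0.0458
F = 456.99 · e^(0.0458 × 11/12) = 456.99 × 1.042877 = 476.5844
Value of long forward = (F − K)·e^(−rT) = (476.5844 − 506.30) · e^(−0.0557·11/12)
= -29.7156 × 0.950223 = -28.24
Short position value = −(long value) = kr 28.24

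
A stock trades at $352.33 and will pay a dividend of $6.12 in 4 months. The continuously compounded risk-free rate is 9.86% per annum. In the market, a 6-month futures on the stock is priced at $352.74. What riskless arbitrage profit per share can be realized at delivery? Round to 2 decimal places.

PV(dividends) I = 6.12·e^(−0.0986·4/12) = 5.9221
Fair futures F* = (S − I)·e^(rT) = (352.33 − 5.9221)·e^0.049300 = 346.4079 × 1.050535 = 363.9136
Market $352.74 < fair 363.9136: forward underpriced → reverse cash-and-carry (short the stock, invest proceeds at r, pay the dividends, go long the forward).
Profit at T = |F_mkt − F*| = |352.74 − 363.9136| = $11.17 per share

$11.17 per share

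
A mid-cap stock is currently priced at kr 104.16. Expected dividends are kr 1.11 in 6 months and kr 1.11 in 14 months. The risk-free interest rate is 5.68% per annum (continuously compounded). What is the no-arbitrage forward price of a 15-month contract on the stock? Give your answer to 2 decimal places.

kr 109.55

PV(dividends) I = 1.11·e^(−0.0568·6/12) + 1.11·e^(−0.0568·14/12)
I = 1.0789 + 1.0388 = 2.1177
F = (S − I)·e^(rT) = (104.16 − 2.1177) · e^(0.0568·15/12)
= 102.0423 · e^0.071000 = 102.0423 × 1.073581 = kr 109.55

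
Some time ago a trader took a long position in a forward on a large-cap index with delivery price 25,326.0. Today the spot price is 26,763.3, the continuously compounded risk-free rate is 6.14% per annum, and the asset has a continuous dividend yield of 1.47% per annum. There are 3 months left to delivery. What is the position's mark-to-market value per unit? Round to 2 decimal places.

1724.91

Current fair forward for the remaining 3 months: F = S·e^((r − q)·T), (r − q) = 0.0614 − 0.0147 = 0.0467
F = 26763.3 · e^(0.0467 × 3/12) = 26763.3 × 1.01174342 = 27077.5927
Value of long forward = (F − K)·e^(−rT) = (27077.5927 − 25326.0) · e^(−0.0614·3/12)
= 1751.5927 × 0.98476721 = 1724.91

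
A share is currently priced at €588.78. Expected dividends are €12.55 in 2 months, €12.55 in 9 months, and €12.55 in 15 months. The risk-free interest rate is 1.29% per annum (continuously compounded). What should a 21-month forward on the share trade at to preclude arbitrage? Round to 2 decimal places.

€564.07

PV(dividends) I = 12.55·e^(−0.0129·2/12) + 12.55·e^(−0.0129·9/12) + 12.55·e^(−0.0129·15/12)
I = 12.5230 + 12.4292 + 12.3493 = 37.3015
F = (S − I)·e^(rT) = (588.78 − 37.3015) · e^(0.0129·21/12)
= 551.4785 · e^0.022575 = 551.4785 × 1.022832 = €564.07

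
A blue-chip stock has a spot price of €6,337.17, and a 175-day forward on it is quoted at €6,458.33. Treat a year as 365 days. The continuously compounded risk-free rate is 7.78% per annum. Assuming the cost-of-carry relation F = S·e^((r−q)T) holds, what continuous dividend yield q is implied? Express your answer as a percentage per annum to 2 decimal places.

From F = S·e^((r−q)T): (r − q) = ln(F/S)/T
ln(6458.33/6337.17) = ln(1.019119) = 0.018939
(r − q) = 0.018939 / (175/365) = 0.039501
q = r − ln(F/S)/T = 0.0778 − 0.039501 = 0.038299
q = 3.83%

3.83%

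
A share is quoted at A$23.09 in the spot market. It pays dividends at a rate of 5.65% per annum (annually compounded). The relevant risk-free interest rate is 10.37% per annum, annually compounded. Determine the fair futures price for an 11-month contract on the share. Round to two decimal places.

A$24.03

F = S · (1+r)^T / (1+q)^T
= 23.09 × 1.094662 / 1.051672 = 23.09 × 1.040878
F = A$24.03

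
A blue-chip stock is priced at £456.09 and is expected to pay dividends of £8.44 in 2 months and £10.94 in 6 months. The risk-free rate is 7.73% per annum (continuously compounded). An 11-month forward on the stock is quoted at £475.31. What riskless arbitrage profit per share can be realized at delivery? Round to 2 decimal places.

£5.97 per share

PV(dividends) I = 8.44·e^(−0.0773·2/12) + 10.94·e^(−0.0773·6/12) = 18.8572
Fair forward F* = (S − I)·e^(rT) = (456.09 − 18.8572)·e^0.070858 = 437.2328 × 1.073429 = 469.3384
Market £475.31 > fair 469.3384: forward overpriced → cash-and-carry (borrow at r, buy the stock and collect the dividends, short the forward).
Profit at T = |F_mkt − F*| = |475.31 − 469.3384| = £5.97 per share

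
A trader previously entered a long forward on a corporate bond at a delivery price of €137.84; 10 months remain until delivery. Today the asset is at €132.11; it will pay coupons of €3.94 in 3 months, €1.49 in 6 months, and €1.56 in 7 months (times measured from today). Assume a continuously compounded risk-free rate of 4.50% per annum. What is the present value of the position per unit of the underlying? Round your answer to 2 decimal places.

-€7.53

PV(remaining coupons) I = 3.94·e^(−0.0450·3/12) + 1.49·e^(−0.0450·6/12) + 1.56·e^(−0.0450·7/12) = 6.8724
Current forward F = (S − I)·e^(rT) = (132.11 − 6.8724)·e^(0.0450·10/12) = 125.2376 × 1.038212 = 130.0232
Value (long) = (F − K)·e^(−rT) = (130.0232 − 137.84) × 0.963194 = -7.5291
Value = -€7.53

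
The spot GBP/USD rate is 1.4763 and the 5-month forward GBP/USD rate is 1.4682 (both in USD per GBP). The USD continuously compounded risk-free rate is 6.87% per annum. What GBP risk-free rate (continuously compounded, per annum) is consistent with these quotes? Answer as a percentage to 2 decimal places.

8.19%

F = S·e^((r_USD − r_GBP)T) ⇒ r_GBP = r_USD − ln(F/S)/T
ln(1.4682/1.4763) = -0.005502; /(5/12) = -0.013205
r_GBP = 0.0687 + 0.013205 = 0.081905
r_GBP = 8.19%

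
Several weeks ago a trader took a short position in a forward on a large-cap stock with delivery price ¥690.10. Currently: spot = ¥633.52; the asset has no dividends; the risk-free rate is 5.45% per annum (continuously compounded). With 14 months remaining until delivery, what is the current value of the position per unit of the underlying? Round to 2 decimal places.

¥14.07

Current fair forward for the remaining 14 months: F = S·e^(r·T), r = 0.0545
F = 633.52 · e^(0.0545 × 14/12) = 633.52 × 1.065648 = 675.1093
Value of long forward = (F − K)·e^(−rT) = (675.1093 − 690.10) · e^(−0.0545·14/12)
= -14.9907 × 0.938396 = -14.07
Short position value = −(long value) = ¥14.07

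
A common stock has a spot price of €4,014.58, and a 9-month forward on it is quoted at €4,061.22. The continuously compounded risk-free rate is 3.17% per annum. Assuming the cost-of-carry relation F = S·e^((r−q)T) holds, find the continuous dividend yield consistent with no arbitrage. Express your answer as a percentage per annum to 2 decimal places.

From F = S·e^((r−q)T): (r − q) = ln(F/S)/T
ln(4061.22/4014.58) = ln(1.011618) = 0.011551
(r − q) = 0.011551 / (9/12) = 0.015401
q = r − ln(F/S)/T = 0.0317 − 0.015401 = 0.016299
q = 1.63%

1.63%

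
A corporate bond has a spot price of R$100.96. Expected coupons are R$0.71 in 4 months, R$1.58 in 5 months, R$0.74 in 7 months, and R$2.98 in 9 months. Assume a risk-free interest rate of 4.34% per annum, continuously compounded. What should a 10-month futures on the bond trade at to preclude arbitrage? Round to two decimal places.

PV(coupons) I = 0.71·e^(−0.0434·4/12) + 1.58·e^(−0.0434·5/12) + 0.74·e^(−0.0434·7/12) + 2.98·e^(−0.0434·9/12)
I = 0.6998 + 1.5517 + 0.7215 + 2.8846 = 5.8576
F = (S − I)·e^(rT) = (100.96 − 5.8576) · e^(0.0434·10/12)
= 95.1024 · e^0.036167 = 95.1024 × 1.036829 = R$98.60

R$98.60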